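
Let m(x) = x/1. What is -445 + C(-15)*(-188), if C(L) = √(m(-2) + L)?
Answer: -445 - 188*I*√17 ≈ -445.0 - 775.14*I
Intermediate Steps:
m(x) = x (m(x) = x*1 = x)
C(L) = √(-2 + L)
-445 + C(-15)*(-188) = -445 + √(-2 - 15)*(-188) = -445 + √(-17)*(-188) = -445 + (I*√17)*(-188) = -445 - 188*I*√17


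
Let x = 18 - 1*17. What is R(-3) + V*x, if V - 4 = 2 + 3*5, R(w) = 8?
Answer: 29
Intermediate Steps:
x = 1 (x = 18 - 17 = 1)
V = 21 (V = 4 + (2 + 3*5) = 4 + (2 + 15) = 4 + 17 = 21)
R(-3) + V*x = 8 + 21*1 = 8 + 21 = 29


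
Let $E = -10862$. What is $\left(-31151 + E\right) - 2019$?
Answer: $-44032$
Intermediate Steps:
$\left(-31151 + E\right) - 2019 = \left(-31151 - 10862\right) - 2019 = -42013 - 2019 = -44032$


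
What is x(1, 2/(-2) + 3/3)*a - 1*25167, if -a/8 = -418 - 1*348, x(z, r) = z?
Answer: -19039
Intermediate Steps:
a = 6128 (a = -8*(-418 - 1*348) = -8*(-418 - 348) = -8*(-766) = 6128)
x(1, 2/(-2) + 3/3)*a - 1*25167 = 1*6128 - 1*25167 = 6128 - 25167 = -19039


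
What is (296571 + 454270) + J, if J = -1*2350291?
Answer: -1599450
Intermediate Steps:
J = -2350291
(296571 + 454270) + J = (296571 + 454270) - 2350291 = 750841 - 2350291 = -1599450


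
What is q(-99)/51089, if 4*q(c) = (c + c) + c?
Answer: -297/204356 ≈ -0.0014533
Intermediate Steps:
q(c) = 3*c/4 (q(c) = ((c + c) + c)/4 = (2*c + c)/4 = (3*c)/4 = 3*c/4)
q(-99)/51089 = ((¾)*(-99))/51089 = -297/4*1/51089 = -297/204356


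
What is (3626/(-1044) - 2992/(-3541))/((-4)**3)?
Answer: 4858009/118297728 ≈ 0.041066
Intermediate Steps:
(3626/(-1044) - 2992/(-3541))/((-4)**3) = (3626*(-1/1044) - 2992*(-1/3541))/(-64) = (-1813/522 + 2992/3541)*(-1/64) = -4858009/1848402*(-1/64) = 4858009/118297728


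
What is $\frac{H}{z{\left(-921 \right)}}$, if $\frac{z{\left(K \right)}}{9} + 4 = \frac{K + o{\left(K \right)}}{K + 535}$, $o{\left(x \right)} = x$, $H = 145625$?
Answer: $\frac{28105625}{1341} \approx 20959.0$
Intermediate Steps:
$z{\left(K \right)} = -36 + \frac{18 K}{535 + K}$ ($z{\left(K \right)} = -36 + 9 \frac{K + K}{K + 535} = -36 + 9 \frac{2 K}{535 + K} = -36 + \frac{18 K}{535 + K}$)
$\frac{H}{z{\left(-921 \right)}} = \frac{145625}{18 \frac{1}{535 - 921} \left(-1070 - -921\right)} = \frac{145625}{18 \frac{1}{-386} \left(-1070 + 921\right)} = \frac{145625}{18 \left(- \frac{1}{386}\right) \left(-149\right)} = \frac{145625}{\frac{1341}{193}} = 145625 \cdot \frac{193}{1341} = \frac{28105625}{1341}$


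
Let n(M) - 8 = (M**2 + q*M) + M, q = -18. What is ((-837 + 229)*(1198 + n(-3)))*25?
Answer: -19243200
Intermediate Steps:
n(M) = 8 + M**2 - 17*M (n(M) = 8 + ((M**2 - 18*M) + M) = 8 + (M**2 - 17*M) = 8 + M**2 - 17*M)
((-837 + 229)*(1198 + n(-3)))*25 = ((-837 + 229)*(1198 + (8 + (-3)**2 - 17*(-3))))*25 = -608*(1198 + (8 + 9 + 51))*25 = -608*(1198 + 68)*25 = -608*1266*25 = -769728*25 = -19243200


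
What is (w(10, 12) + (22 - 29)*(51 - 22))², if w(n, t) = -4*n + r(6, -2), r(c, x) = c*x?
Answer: 65025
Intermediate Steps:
w(n, t) = -12 - 4*n (w(n, t) = -4*n + 6*(-2) = -4*n - 12 = -12 - 4*n)
(w(10, 12) + (22 - 29)*(51 - 22))² = ((-12 - 4*10) + (22 - 29)*(51 - 22))² = ((-12 - 40) - 7*29)² = (-52 - 203)² = (-255)² = 65025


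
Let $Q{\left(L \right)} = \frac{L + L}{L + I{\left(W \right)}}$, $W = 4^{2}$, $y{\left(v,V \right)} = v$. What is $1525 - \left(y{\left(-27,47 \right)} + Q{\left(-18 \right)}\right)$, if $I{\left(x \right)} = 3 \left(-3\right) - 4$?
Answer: $\frac{48076}{31} \approx 1550.8$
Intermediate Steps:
$W = 16$
$I{\left(x \right)} = -13$ ($I{\left(x \right)} = -9 - 4 = -13$)
$Q{\left(L \right)} = \frac{2 L}{-13 + L}$ ($Q{\left(L \right)} = \frac{L + L}{L - 13} = \frac{2 L}{-13 + L}$)
$1525 - \left(y{\left(-27,47 \right)} + Q{\left(-18 \right)}\right) = 1525 - \left(-27 + 2 \left(-18\right) \frac{1}{-13 - 18}\right) = 1525 - \left(-27 + 2 \left(-18\right) \frac{1}{-31}\right) = 1525 - \left(-27 + 2 \left(-18\right) \left(- \frac{1}{31}\right)\right) = 1525 - \left(-27 + \frac{36}{31}\right) = 1525 - - \frac{801}{31} = 1525 + \frac{801}{31} = \frac{48076}{31}$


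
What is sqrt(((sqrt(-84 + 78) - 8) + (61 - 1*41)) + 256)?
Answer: sqrt(268 + I*sqrt(6)) ≈ 16.371 + 0.07481*I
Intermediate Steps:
sqrt(((sqrt(-84 + 78) - 8) + (61 - 1*41)) + 256) = sqrt(((sqrt(-6) - 8) + (61 - 41)) + 256) = sqrt(((I*sqrt(6) - 8) + 20) + 256) = sqrt(((-8 + I*sqrt(6)) + 20) + 256) = sqrt((12 + I*sqrt(6)) + 256) = sqrt(268 + I*sqrt(6))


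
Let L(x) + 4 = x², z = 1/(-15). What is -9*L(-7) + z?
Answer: -6076/15 ≈ -405.07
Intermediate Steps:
z = -1/15 ≈ -0.066667
L(x) = -4 + x²
-9*L(-7) + z = -9*(-4 + (-7)²) - 1/15 = -9*(-4 + 49) - 1/15 = -9*45 - 1/15 = -405 - 1/15 = -6076/15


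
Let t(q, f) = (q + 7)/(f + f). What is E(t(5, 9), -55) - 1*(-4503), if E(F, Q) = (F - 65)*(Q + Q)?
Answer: 34739/3 ≈ 11580.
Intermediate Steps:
t(q, f) = (7 + q)/(2*f) (t(q, f) = (7 + q)/((2*f)) = (7 + q)*(1/(2*f)) = (7 + q)/(2*f))
E(F, Q) = 2*Q*(-65 + F) (E(F, Q) = (-65 + F)*(2*Q) = 2*Q*(-65 + F))
E(t(5, 9), -55) - 1*(-4503) = 2*(-55)*(-65 + (1/2)*(7 + 5)/9) - 1*(-4503) = 2*(-55)*(-65 + (1/2)*(1/9)*12) + 4503 = 2*(-55)*(-65 + 2/3) + 4503 = 2*(-55)*(-193/3) + 4503 = 21230/3 + 4503 = 34739/3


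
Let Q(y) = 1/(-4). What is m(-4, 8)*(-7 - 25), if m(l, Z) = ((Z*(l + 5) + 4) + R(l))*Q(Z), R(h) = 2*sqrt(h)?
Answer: 96 + 32*I ≈ 96.0 + 32.0*I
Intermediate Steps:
Q(y) = -1/4
m(l, Z) = -1 - sqrt(l)/2 - Z*(5 + l)/4 (m(l, Z) = ((Z*(l + 5) + 4) + 2*sqrt(l))*(-1/4) = ((Z*(5 + l) + 4) + 2*sqrt(l))*(-1/4) = ((4 + Z*(5 + l)) + 2*sqrt(l))*(-1/4) = (4 + 2*sqrt(l) + Z*(5 + l))*(-1/4) = -1 - sqrt(l)/2 - Z*(5 + l)/4)
m(-4, 8)*(-7 - 25) = (-1 - 5/4*8 - I - 1/4*8*(-4))*(-7 - 25) = (-1 - 10 - I + 8)*(-32) = (-3 - I)*(-32) = 96 + 32*I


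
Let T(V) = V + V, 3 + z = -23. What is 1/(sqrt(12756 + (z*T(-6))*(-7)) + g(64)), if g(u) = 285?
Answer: 95/23551 - 2*sqrt(2643)/70653 ≈ 0.0025785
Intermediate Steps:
z = -26 (z = -3 - 23 = -26)
T(V) = 2*V
1/(sqrt(12756 + (z*T(-6))*(-7)) + g(64)) = 1/(sqrt(12756 - 52*(-6)*(-7)) + 285) = 1/(sqrt(12756 - 26*(-12)*(-7)) + 285) = 1/(sqrt(12756 + 312*(-7)) + 285) = 1/(sqrt(12756 - 2184) + 285) = 1/(sqrt(10572) + 285) = 1/(2*sqrt(2643) + 285) = 1/(285 + 2*sqrt(2643))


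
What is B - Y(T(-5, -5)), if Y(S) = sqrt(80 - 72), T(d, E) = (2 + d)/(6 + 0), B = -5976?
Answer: -5976 - 2*sqrt(2) ≈ -5978.8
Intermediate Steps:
T(d, E) = 1/3 + d/6 (T(d, E) = (2 + d)/6 = (2 + d)*(1/6) = 1/3 + d/6)
Y(S) = 2*sqrt(2) (Y(S) = sqrt(8) = 2*sqrt(2))
B - Y(T(-5, -5)) = -5976 - 2*sqrt(2)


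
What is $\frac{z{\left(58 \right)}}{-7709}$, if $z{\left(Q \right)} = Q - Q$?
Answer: $0$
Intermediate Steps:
$z{\left(Q \right)} = 0$
$\frac{z{\left(58 \right)}}{-7709} = \frac{0}{-7709} = 0 \left(- \frac{1}{7709}\right) = 0$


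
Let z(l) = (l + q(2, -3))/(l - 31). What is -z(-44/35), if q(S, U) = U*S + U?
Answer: -359/1129 ≈ -0.31798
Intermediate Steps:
q(S, U) = U + S*U (q(S, U) = S*U + U = U + S*U)
z(l) = (-9 + l)/(-31 + l) (z(l) = (l - 3*(1 + 2))/(l - 31) = (l - 3*3)/(-31 + l) = (l - 9)/(-31 + l) = (-9 + l)/(-31 + l))
-z(-44/35) = -(-9 - 44/35)/(-31 - 44/35) = -(-359)/((-1129/35)*35) = -(-35)*(-359)/(1129*35) = -1*359/1129 = -359/1129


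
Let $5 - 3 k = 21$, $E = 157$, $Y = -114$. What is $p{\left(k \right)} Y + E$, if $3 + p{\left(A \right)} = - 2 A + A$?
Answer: $-109$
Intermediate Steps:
$k = - \frac{16}{3}$ ($k = \frac{5}{3} - 7 = - \frac{16}{3} \approx -5.3333$)
$p{\left(A \right)} = -3 - A$ ($p{\left(A \right)} = -3 + \left(- 2 A + A\right) = -3 - A$)
$p{\left(k \right)} Y + E = \left(-3 - - \frac{16}{3}\right) \left(-114\right) + 157 = \left(-3 + \frac{16}{3}\right) \left(-114\right) + 157 = \frac{7}{3} \left(-114\right) + 157 = -266 + 157 = -109$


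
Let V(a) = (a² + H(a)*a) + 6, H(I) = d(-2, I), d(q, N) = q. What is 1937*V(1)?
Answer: 9685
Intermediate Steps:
H(I) = -2
V(a) = 6 + a² - 2*a (V(a) = (a² - 2*a) + 6 = 6 + a² - 2*a)
1937*V(1) = 1937*(6 + 1² - 2*1) = 1937*(6 + 1 - 2) = 1937*5 = 9685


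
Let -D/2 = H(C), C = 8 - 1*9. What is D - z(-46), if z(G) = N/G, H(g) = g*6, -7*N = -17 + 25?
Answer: 1928/161 ≈ 11.975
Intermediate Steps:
N = -8/7 (N = -(-17 + 25)/7 = -⅐*8 = -8/7 ≈ -1.1429)
C = -1 (C = 8 - 9 = -1)
H(g) = 6*g
D = 12 (D = -12*(-1) = -2*(-6) = 12)
z(G) = -8/(7*G)
D - z(-46) = 12 - (-8)/(7*(-46)) = 12 - (-8)*(-1)/(7*46) = 12 - 1*4/161 = 12 - 4/161 = 1928/161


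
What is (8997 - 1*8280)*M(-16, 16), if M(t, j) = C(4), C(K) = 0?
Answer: 0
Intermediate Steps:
M(t, j) = 0
(8997 - 1*8280)*M(-16, 16) = (8997 - 1*8280)*0 = (8997 - 8280)*0 = 717*0 = 0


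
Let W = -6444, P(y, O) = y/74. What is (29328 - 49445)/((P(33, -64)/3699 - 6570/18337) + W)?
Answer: 33657844312818/10782085004209 ≈ 3.1216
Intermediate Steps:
P(y, O) = y/74 (P(y, O) = y*(1/74) = y/74)
(29328 - 49445)/((P(33, -64)/3699 - 6570/18337) + W) = (29328 - 49445)/((((1/74)*33)/3699 - 6570/18337) - 6444) = -20117/(((33/74)*(1/3699) - 6570*1/18337) - 6444) = -20117/((11/91242 - 6570/18337) - 6444) = -20117/(-599258233/1673104554 - 6444) = -20117/(-10782085004209/1673104554) = -20117*(-1673104554/10782085004209) = 33657844312818/10782085004209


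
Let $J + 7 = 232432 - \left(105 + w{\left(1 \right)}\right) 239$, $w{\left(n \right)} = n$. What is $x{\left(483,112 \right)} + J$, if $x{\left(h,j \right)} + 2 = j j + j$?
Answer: $219745$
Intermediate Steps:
$x{\left(h,j \right)} = -2 + j + j^{2}$ ($x{\left(h,j \right)} = -2 + \left(j j + j\right) = -2 + \left(j^{2} + j\right) = -2 + \left(j + j^{2}\right) = -2 + j + j^{2}$)
$J = 207091$ ($J = -7 + \left(232432 - \left(105 + 1\right) 239\right) = -7 + \left(232432 - 106 \cdot 239\right) = -7 + \left(232432 - 25334\right) = -7 + 207098 = 207091$)
$x{\left(483,112 \right)} + J = \left(-2 + 112 + 112^{2}\right) + 207091 = \left(-2 + 112 + 12544\right) + 207091 = 12654 + 207091 = 219745$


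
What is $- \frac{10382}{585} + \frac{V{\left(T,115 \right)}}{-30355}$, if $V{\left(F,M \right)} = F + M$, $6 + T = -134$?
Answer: $- \frac{4848169}{273195} \approx -17.746$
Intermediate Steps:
$T = -140$ ($T = -6 - 134 = -140$)
$- \frac{10382}{585} + \frac{V{\left(T,115 \right)}}{-30355} = - \frac{10382}{585} + \frac{-140 + 115}{-30355} = \left(-10382\right) \frac{1}{585} - - \frac{5}{6071} = - \frac{10382}{585} + \frac{5}{6071} = - \frac{4848169}{273195}$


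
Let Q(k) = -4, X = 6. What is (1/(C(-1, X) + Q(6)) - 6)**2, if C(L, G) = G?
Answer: 121/4 ≈ 30.250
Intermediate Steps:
(1/(C(-1, X) + Q(6)) - 6)**2 = (1/(6 - 4) - 6)**2 = (1/2 - 6)**2 = (-11/2)**2 = 121/4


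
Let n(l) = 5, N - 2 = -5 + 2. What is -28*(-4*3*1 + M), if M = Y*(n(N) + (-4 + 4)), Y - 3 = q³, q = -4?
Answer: 8876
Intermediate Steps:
N = -1 (N = 2 + (-5 + 2) = 2 - 3 = -1)
Y = -61 (Y = 3 + (-4)³ = 3 - 64 = -61)
M = -305 (M = -61*(5 + (-4 + 4)) = -61*(5 + 0) = -61*5 = -305)
-28*(-4*3*1 + M) = -28*(-4*3*1 - 305) = -28*(-12*1 - 305) = -28*(-12 - 305) = -28*(-317) = 8876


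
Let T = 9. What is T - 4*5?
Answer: -11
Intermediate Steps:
T - 4*5 = 9 - 4*5 = 9 - 20 = -11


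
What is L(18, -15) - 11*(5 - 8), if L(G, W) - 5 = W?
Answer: 23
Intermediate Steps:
L(G, W) = 5 + W
L(18, -15) - 11*(5 - 8) = (5 - 15) - 11*(5 - 8) = -10 - 11*(-3) = -10 + 33 = 23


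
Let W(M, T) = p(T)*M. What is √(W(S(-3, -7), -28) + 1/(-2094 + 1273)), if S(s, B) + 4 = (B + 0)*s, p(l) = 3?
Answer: √34375270/821 ≈ 7.1413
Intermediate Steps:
S(s, B) = -4 + B*s (S(s, B) = -4 + (B + 0)*s = -4 + B*s)
W(M, T) = 3*M
√(W(S(-3, -7), -28) + 1/(-2094 + 1273)) = √(3*(-4 - 7*(-3)) + 1/(-2094 + 1273)) = √(3*(-4 + 21) + 1/(-821)) = √(3*17 - 1/821) = √(51 - 1/821) = √(41870/821) = √34375270/821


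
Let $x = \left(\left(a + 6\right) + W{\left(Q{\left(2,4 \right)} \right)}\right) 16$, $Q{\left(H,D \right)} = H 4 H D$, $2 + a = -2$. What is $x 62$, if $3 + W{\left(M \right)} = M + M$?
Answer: $125984$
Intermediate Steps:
$a = -4$ ($a = -2 - 2 = -4$)
$Q{\left(H,D \right)} = 4 D H^{2}$ ($Q{\left(H,D \right)} = 4 H H D = 4 H^{2} D = 4 D H^{2}$)
$W{\left(M \right)} = -3 + 2 M$ ($W{\left(M \right)} = -3 + \left(M + M\right) = -3 + 2 M$)
$x = 2032$ ($x = \left(\left(-4 + 6\right) - \left(3 - 2 \cdot 4 \cdot 4 \cdot 2^{2}\right)\right) 16 = \left(2 - \left(3 - 2 \cdot 4 \cdot 4 \cdot 4\right)\right) 16 = \left(2 + \left(-3 + 2 \cdot 64\right)\right) 16 = \left(2 + \left(-3 + 128\right)\right) 16 = \left(2 + 125\right) 16 = 127 \cdot 16 = 2032$)
$x 62 = 2032 \cdot 62 = 125984$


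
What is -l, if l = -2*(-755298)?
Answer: -1510596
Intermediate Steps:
l = 1510596
-l = -1*1510596 = -1510596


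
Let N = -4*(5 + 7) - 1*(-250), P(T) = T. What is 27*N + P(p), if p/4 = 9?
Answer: 5490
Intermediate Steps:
p = 36 (p = 4*9 = 36)
N = 202 (N = -4*12 + 250 = -48 + 250 = 202)
27*N + P(p) = 27*202 + 36 = 5454 + 36 = 5490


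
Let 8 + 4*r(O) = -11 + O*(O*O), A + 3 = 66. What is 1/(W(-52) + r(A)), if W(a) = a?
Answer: 1/62455 ≈ 1.6012e-5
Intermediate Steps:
A = 63 (A = -3 + 66 = 63)
r(O) = -19/4 + O³/4 (r(O) = -2 + (-11 + O*(O*O))/4 = -2 + (-11 + O*O²)/4 = -2 + (-11 + O³)/4 = -2 + (-11/4 + O³/4) = -19/4 + O³/4)
1/(W(-52) + r(A)) = 1/(-52 + (-19/4 + (¼)*63³)) = 1/(-52 + (-19/4 + (¼)*250047)) = 1/(-52 + (-19/4 + 250047/4)) = 1/(-52 + 62507) = 1/62455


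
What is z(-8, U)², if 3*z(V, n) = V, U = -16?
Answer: 64/9 ≈ 7.1111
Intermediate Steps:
z(V, n) = V/3
z(-8, U)² = ((⅓)*(-8))² = (-8/3)² = 64/9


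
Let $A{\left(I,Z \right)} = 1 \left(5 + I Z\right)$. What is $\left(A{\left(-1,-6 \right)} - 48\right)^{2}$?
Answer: $1369$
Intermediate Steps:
$A{\left(I,Z \right)} = 5 + I Z$
$\left(A{\left(-1,-6 \right)} - 48\right)^{2} = \left(\left(5 - -6\right) - 48\right)^{2} = \left(\left(5 + 6\right) - 48\right)^{2} = \left(11 - 48\right)^{2} = \left(-37\right)^{2} = 1369$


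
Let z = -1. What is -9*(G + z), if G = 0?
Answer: 9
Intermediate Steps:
-9*(G + z) = -9*(0 - 1) = -9*(-1) = 9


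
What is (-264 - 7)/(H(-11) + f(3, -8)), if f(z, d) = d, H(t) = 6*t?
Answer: 271/74 ≈ 3.6622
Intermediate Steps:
(-264 - 7)/(H(-11) + f(3, -8)) = (-264 - 7)/(6*(-11) - 8) = -271/(-66 - 8) = -271/(-74) = -271*(-1/74) = 271/74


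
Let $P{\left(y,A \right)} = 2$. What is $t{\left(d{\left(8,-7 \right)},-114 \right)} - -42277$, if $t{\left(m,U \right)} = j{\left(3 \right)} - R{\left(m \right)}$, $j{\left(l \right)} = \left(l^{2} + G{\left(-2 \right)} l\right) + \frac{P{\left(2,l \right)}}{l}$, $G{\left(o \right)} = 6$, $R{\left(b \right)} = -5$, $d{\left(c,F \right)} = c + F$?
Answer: $\frac{126929}{3} \approx 42310.0$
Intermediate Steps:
$d{\left(c,F \right)} = F + c$
$j{\left(l \right)} = l^{2} + \frac{2}{l} + 6 l$ ($j{\left(l \right)} = \left(l^{2} + 6 l\right) + \frac{2}{l} = l^{2} + \frac{2}{l} + 6 l$)
$t{\left(m,U \right)} = \frac{98}{3}$ ($t{\left(m,U \right)} = \frac{2 + 3^{2} \left(6 + 3\right)}{3} - -5 = \frac{2 + 9 \cdot 9}{3} + 5 = \frac{2 + 81}{3} + 5 = \frac{1}{3} \cdot 83 + 5 = \frac{83}{3} + 5 = \frac{98}{3}$)
$t{\left(d{\left(8,-7 \right)},-114 \right)} - -42277 = \frac{98}{3} - -42277 = \frac{98}{3} + 42277 = \frac{126929}{3}$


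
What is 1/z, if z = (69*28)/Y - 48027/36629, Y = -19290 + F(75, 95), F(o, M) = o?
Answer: -33515535/47314573 ≈ -0.70835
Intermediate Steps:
Y = -19215 (Y = -19290 + 75 = -19215)
z = -47314573/33515535 (z = (69*28)/(-19215) - 48027/36629 = 1932*(-1/19215) - 48027*1/36629 = -92/915 - 48027/36629 = -47314573/33515535 ≈ -1.4117)
1/z = 1/(-47314573/33515535) = -33515535/47314573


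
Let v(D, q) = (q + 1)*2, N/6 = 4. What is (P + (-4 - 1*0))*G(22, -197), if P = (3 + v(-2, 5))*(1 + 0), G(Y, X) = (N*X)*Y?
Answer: -1144176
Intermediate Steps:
N = 24 (N = 6*4 = 24)
G(Y, X) = 24*X*Y (G(Y, X) = (24*X)*Y = 24*X*Y)
v(D, q) = 2 + 2*q (v(D, q) = (1 + q)*2 = 2 + 2*q)
P = 15 (P = (3 + (2 + 2*5))*(1 + 0) = (3 + (2 + 10))*1 = (3 + 12)*1 = 15*1 = 15)
(P + (-4 - 1*0))*G(22, -197) = (15 + (-4 - 1*0))*(24*(-197)*22) = (15 + (-4 + 0))*(-104016) = (15 - 4)*(-104016) = 11*(-104016) = -1144176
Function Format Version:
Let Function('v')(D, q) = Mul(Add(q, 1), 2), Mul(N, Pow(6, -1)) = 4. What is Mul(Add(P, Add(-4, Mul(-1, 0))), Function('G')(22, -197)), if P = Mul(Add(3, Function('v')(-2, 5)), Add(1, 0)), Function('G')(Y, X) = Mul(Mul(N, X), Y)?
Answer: -1144176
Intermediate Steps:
N = 24 (N = Mul(6, 4) = 24)
Function('G')(Y, X) = Mul(24, X, Y) (Function('G')(Y, X) = Mul(Mul(24, X), Y) = Mul(24, X, Y))
Function('v')(D, q) = Add(2, Mul(2, q)) (Function('v')(D, q) = Mul(Add(1, q), 2) = Add(2, Mul(2, q)))
P = 15 (P = Mul(Add(3, Add(2, Mul(2, 5))), Add(1, 0)) = Mul(Add(3, Add(2, 10)), 1) = Mul(Add(3, 12), 1) = Mul(15, 1) = 15)
Mul(Add(P, Add(-4, Mul(-1, 0))), Function('G')(22, -197)) = Mul(Add(15, Add(-4, Mul(-1, 0))), Mul(24, -197, 22)) = Mul(Add(15, Add(-4, 0)), -104016) = Mul(Add(15, -4), -104016) = Mul(11, -104016) = -1144176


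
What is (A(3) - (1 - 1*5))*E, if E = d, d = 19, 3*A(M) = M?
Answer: 95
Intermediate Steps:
A(M) = M/3
E = 19
(A(3) - (1 - 1*5))*E = ((⅓)*3 - (1 - 1*5))*19 = (1 - (1 - 5))*19 = (1 - 1*(-4))*19 = (1 + 4)*19 = 5*19 = 95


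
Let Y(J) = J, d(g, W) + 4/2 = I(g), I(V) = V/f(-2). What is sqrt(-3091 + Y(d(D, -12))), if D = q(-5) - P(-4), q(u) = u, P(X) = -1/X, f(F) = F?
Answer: 3*I*sqrt(5494)/4 ≈ 55.591*I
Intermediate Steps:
I(V) = -V/2 (I(V) = V/(-2) = V*(-1/2) = -V/2)
D = -21/4 (D = -5 - (-1)/(-4) = -5 - (-1)*(-1)/4 = -5 - 1*1/4 = -5 - 1/4 = -21/4 ≈ -5.2500)
d(g, W) = -2 - g/2
sqrt(-3091 + Y(d(D, -12))) = sqrt(-3091 + (-2 - 1/2*(-21/4))) = sqrt(-3091 + (-2 + 21/8)) = sqrt(-3091 + 5/8) = sqrt(-24723/8) = 3*I*sqrt(5494)/4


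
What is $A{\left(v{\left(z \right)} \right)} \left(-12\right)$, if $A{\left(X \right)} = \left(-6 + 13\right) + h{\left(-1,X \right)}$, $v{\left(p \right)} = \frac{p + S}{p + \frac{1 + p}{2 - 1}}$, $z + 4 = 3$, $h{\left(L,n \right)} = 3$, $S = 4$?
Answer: $-120$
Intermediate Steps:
$z = -1$ ($z = -4 + 3 = -1$)
$v{\left(p \right)} = \frac{4 + p}{1 + 2 p}$ ($v{\left(p \right)} = \frac{p + 4}{p + \frac{1 + p}{2 - 1}} = \frac{4 + p}{p + \frac{1 + p}{1}} = \frac{4 + p}{p + \left(1 + p\right) 1} = \frac{4 + p}{p + \left(1 + p\right)} = \frac{4 + p}{1 + 2 p}$)
$A{\left(X \right)} = 10$ ($A{\left(X \right)} = \left(-6 + 13\right) + 3 = 7 + 3 = 10$)
$A{\left(v{\left(z \right)} \right)} \left(-12\right) = 10 \left(-12\right) = -120$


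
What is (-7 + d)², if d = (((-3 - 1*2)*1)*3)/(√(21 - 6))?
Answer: (7 + √15)² ≈ 118.22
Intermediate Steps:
d = -√15 (d = (((-3 - 2)*1)*3)/(√15) = (-5*1*3)*(√15/15) = (-5*3)*(√15/15) = -√15 ≈ -3.8730)
(-7 + d)² = (-7 - √15)²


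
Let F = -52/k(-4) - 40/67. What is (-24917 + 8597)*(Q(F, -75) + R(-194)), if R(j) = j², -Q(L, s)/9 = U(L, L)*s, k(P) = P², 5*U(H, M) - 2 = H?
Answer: -40880061840/67 ≈ -6.1015e+8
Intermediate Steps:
U(H, M) = ⅖ + H/5
F = -1031/268 (F = -52/((-4)²) - 40/67 = -52/16 - 40*1/67 = -52*1/16 - 40/67 = -13/4 - 40/67 = -1031/268 ≈ -3.8470)
Q(L, s) = -9*s*(⅖ + L/5) (Q(L, s) = -9*(⅖ + L/5)*s = -9*s*(⅖ + L/5))
(-24917 + 8597)*(Q(F, -75) + R(-194)) = (-24917 + 8597)*(-9/5*(-75)*(2 - 1031/268) + (-194)²) = -16320*(-9/5*(-75)*(-495/268) + 37636) = -16320*(-66825/268 + 37636) = -16320*10019623/268 = -40880061840/67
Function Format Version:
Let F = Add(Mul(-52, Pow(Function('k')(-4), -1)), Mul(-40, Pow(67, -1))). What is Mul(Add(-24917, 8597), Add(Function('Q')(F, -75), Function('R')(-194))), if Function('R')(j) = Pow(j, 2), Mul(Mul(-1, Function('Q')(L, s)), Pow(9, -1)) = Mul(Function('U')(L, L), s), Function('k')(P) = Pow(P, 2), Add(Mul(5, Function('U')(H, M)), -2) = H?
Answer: Rational(-40880061840, 67) ≈ -6.1015e+8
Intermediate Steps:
Function('U')(H, M) = Add(Rational(2, 5), Mul(Rational(1, 5), H))
F = Rational(-1031, 268) (F = Add(Mul(-52, Pow(Pow(-4, 2), -1)), Mul(-40, Pow(67, -1))) = Add(Mul(-52, Pow(16, -1)), Mul(-40, Rational(1, 67))) = Add(Mul(-52, Rational(1, 16)), Rational(-40, 67)) = Add(Rational(-13, 4), Rational(-40, 67)) = Rational(-1031, 268) ≈ -3.8470)
Function('Q')(L, s) = Mul(-9, s, Add(Rational(2, 5), Mul(Rational(1, 5), L))) (Function('Q')(L, s) = Mul(-9, Mul(Add(Rational(2, 5), Mul(Rational(1, 5), L)), s)) = Mul(-9, Mul(s, Add(Rational(2, 5), Mul(Rational(1, 5), L)))) = Mul(-9, s, Add(Rational(2, 5), Mul(Rational(1, 5), L))))
Mul(Add(-24917, 8597), Add(Function('Q')(F, -75), Function('R')(-194))) = Mul(Add(-24917, 8597), Add(Mul(Rational(-9, 5), -75, Add(2, Rational(-1031, 268))), Pow(-194, 2))) = Mul(-16320, Add(Mul(Rational(-9, 5), -75, Rational(-495, 268)), 37636)) = Mul(-16320, Add(Rational(-66825, 268), 37636)) = Mul(-16320, Rational(10019623, 268)) = Rational(-40880061840, 67)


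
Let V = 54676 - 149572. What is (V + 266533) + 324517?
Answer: 496154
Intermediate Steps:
V = -94896
(V + 266533) + 324517 = (-94896 + 266533) + 324517 = 171637 + 324517 = 496154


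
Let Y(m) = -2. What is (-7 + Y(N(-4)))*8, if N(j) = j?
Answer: -72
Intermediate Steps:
(-7 + Y(N(-4)))*8 = (-7 - 2)*8 = -9*8 = -72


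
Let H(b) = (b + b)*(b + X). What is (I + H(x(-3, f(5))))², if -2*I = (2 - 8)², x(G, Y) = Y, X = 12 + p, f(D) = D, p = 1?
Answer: 26244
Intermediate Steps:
X = 13 (X = 12 + 1 = 13)
I = -18 (I = -(2 - 8)²/2 = -½*(-6)² = -½*36 = -18)
H(b) = 2*b*(13 + b) (H(b) = (b + b)*(b + 13) = (2*b)*(13 + b) = 2*b*(13 + b))
(I + H(x(-3, f(5))))² = (-18 + 2*5*(13 + 5))² = (-18 + 2*5*18)² = (-18 + 180)² = 162² = 26244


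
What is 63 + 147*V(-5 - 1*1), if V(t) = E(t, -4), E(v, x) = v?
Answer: -819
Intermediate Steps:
V(t) = t
63 + 147*V(-5 - 1*1) = 63 + 147*(-5 - 1*1) = 63 + 147*(-5 - 1) = 63 + 147*(-6) = 63 - 882 = -819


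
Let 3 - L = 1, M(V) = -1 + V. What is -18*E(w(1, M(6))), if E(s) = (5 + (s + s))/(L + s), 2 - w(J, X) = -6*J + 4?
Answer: -39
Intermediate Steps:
w(J, X) = -2 + 6*J (w(J, X) = 2 - (-6*J + 4) = 2 - (4 - 6*J) = 2 + (-4 + 6*J) = -2 + 6*J)
L = 2 (L = 3 - 1*1 = 3 - 1 = 2)
E(s) = (5 + 2*s)/(2 + s) (E(s) = (5 + (s + s))/(2 + s) = (5 + 2*s)/(2 + s))
-18*E(w(1, M(6))) = -18*(5 + 2*(-2 + 6*1))/(2 + (-2 + 6*1)) = -18*(5 + 2*(-2 + 6))/(2 + (-2 + 6)) = -18*(5 + 2*4)/(2 + 4) = -18*(5 + 8)/6 = -3*13 = -18*13/6 = -39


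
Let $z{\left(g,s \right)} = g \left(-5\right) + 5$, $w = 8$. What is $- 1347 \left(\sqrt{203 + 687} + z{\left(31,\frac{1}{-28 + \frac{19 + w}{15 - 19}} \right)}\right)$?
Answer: $202050 - 1347 \sqrt{890} \approx 1.6187 \cdot 10^{5}$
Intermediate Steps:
$z{\left(g,s \right)} = 5 - 5 g$ ($z{\left(g,s \right)} = - 5 g + 5 = 5 - 5 g$)
$- 1347 \left(\sqrt{203 + 687} + z{\left(31,\frac{1}{-28 + \frac{19 + w}{15 - 19}} \right)}\right) = - 1347 \left(\sqrt{203 + 687} + \left(5 - 155\right)\right) = - 1347 \left(\sqrt{890} + \left(5 - 155\right)\right) = - 1347 \left(\sqrt{890} - 150\right) = - 1347 \left(-150 + \sqrt{890}\right) = 202050 - 1347 \sqrt{890}$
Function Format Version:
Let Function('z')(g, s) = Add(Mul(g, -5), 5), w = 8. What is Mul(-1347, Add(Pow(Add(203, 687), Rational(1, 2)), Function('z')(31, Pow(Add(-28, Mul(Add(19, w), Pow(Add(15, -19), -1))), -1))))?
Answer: Add(202050, Mul(-1347, Pow(890, Rational(1, 2)))) ≈ 1.6187e+5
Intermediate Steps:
Function('z')(g, s) = Add(5, Mul(-5, g)) (Function('z')(g, s) = Add(Mul(-5, g), 5) = Add(5, Mul(-5, g)))
Mul(-1347, Add(Pow(Add(203, 687), Rational(1, 2)), Function('z')(31, Pow(Add(-28, Mul(Add(19, w), Pow(Add(15, -19), -1))), -1)))) = Mul(-1347, Add(Pow(Add(203, 687), Rational(1, 2)), Add(5, Mul(-5, 31)))) = Mul(-1347, Add(Pow(890, Rational(1, 2)), Add(5, -155))) = Mul(-1347, Add(Pow(890, Rational(1, 2)), -150)) = Mul(-1347, Add(-150, Pow(890, Rational(1, 2)))) = Add(202050, Mul(-1347, Pow(890, Rational(1, 2))))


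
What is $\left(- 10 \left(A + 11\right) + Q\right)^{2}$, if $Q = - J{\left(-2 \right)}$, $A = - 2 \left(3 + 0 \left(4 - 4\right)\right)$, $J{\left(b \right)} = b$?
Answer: $2304$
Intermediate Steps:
$A = -6$ ($A = - 2 \left(3 + 0 \cdot 0\right) = - 2 \left(3 + 0\right) = \left(-2\right) 3 = -6$)
$Q = 2$ ($Q = \left(-1\right) \left(-2\right) = 2$)
$\left(- 10 \left(A + 11\right) + Q\right)^{2} = \left(- 10 \left(-6 + 11\right) + 2\right)^{2} = \left(\left(-10\right) 5 + 2\right)^{2} = \left(-50 + 2\right)^{2} = \left(-48\right)^{2} = 2304$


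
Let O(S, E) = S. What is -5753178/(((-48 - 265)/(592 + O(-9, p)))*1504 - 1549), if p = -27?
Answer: 3354102774/1373819 ≈ 2441.4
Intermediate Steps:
-5753178/(((-48 - 265)/(592 + O(-9, p)))*1504 - 1549) = -5753178/(((-48 - 265)/(592 - 9))*1504 - 1549) = -5753178/(-313/583*1504 - 1549) = -5753178/(-470752/583 - 1549) = -5753178/(-1373819/583) = -5753178*(-583/1373819) = 3354102774/1373819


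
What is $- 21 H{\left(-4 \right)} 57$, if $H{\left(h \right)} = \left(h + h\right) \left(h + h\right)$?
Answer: $-76608$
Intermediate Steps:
$H{\left(h \right)} = 4 h^{2}$ ($H{\left(h \right)} = 2 h 2 h = 4 h^{2}$)
$- 21 H{\left(-4 \right)} 57 = - 21 \cdot 4 \left(-4\right)^{2} \cdot 57 = - 21 \cdot 4 \cdot 16 \cdot 57 = \left(-21\right) 64 \cdot 57 = \left(-1344\right) 57 = -76608$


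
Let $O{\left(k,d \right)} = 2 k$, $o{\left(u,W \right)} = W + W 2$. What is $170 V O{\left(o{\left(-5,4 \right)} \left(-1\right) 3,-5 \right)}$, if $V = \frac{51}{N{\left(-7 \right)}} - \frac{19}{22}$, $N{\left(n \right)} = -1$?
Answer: $\frac{6982920}{11} \approx 6.3481 \cdot 10^{5}$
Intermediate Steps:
$o{\left(u,W \right)} = 3 W$ ($o{\left(u,W \right)} = W + 2 W = 3 W$)
$V = - \frac{1141}{22}$ ($V = \frac{51}{-1} - \frac{19}{22} = 51 \left(-1\right) - \frac{19}{22} = -51 - \frac{19}{22} = - \frac{1141}{22} \approx -51.864$)
$170 V O{\left(o{\left(-5,4 \right)} \left(-1\right) 3,-5 \right)} = 170 \left(- \frac{1141}{22}\right) 2 \cdot 3 \cdot 4 \left(-1\right) 3 = - \frac{96985 \cdot 2 \cdot 12 \left(-1\right) 3}{11} = - \frac{96985 \cdot 2 \left(\left(-12\right) 3\right)}{11} = - \frac{96985 \cdot 2 \left(-36\right)}{11} = \left(- \frac{96985}{11}\right) \left(-72\right) = \frac{6982920}{11}$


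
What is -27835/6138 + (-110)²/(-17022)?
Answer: -91346195/17413506 ≈ -5.2457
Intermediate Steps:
-27835/6138 + (-110)²/(-17022) = -27835*1/6138 + 12100*(-1/17022) = -27835/6138 - 6050/8511 = -91346195/17413506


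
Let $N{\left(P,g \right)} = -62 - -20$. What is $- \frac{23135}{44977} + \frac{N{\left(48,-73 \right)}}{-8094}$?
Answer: $- \frac{30894276}{60673973} \approx -0.50918$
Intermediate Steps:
$N{\left(P,g \right)} = -42$ ($N{\left(P,g \right)} = -62 + 20 = -42$)
$- \frac{23135}{44977} + \frac{N{\left(48,-73 \right)}}{-8094} = - \frac{23135}{44977} - \frac{42}{-8094} = \left(-23135\right) \frac{1}{44977} - - \frac{7}{1349} = - \frac{23135}{44977} + \frac{7}{1349} = - \frac{30894276}{60673973}$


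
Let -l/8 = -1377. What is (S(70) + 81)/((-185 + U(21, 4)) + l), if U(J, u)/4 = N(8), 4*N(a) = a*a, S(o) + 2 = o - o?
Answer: 79/10895 ≈ 0.0072510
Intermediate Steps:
l = 11016 (l = -8*(-1377) = 11016)
S(o) = -2 (S(o) = -2 + (o - o) = -2 + 0 = -2)
N(a) = a²/4 (N(a) = (a*a)/4 = a²/4)
U(J, u) = 64 (U(J, u) = 4*((¼)*8²) = 4*((¼)*64) = 4*16 = 64)
(S(70) + 81)/((-185 + U(21, 4)) + l) = (-2 + 81)/((-185 + 64) + 11016) = 79/(-121 + 11016) = 79/10895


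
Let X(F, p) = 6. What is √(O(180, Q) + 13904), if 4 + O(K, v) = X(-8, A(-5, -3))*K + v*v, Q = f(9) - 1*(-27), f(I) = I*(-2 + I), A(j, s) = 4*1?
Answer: 2*√5770 ≈ 151.92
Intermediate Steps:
A(j, s) = 4
Q = 90 (Q = 9*(-2 + 9) - 1*(-27) = 9*7 + 27 = 63 + 27 = 90)
O(K, v) = -4 + v² + 6*K (O(K, v) = -4 + (6*K + v*v) = -4 + (6*K + v²) = -4 + (v² + 6*K) = -4 + v² + 6*K)
√(O(180, Q) + 13904) = √((-4 + 90² + 6*180) + 13904) = √((-4 + 8100 + 1080) + 13904) = √(9176 + 13904) = √23080 = 2*√5770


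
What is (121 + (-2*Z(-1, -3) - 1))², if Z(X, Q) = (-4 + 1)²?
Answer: 10404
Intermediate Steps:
Z(X, Q) = 9 (Z(X, Q) = (-3)² = 9)
(121 + (-2*Z(-1, -3) - 1))² = (121 + (-2*9 - 1))² = (121 + (-18 - 1))² = (121 - 19)² = 102² = 10404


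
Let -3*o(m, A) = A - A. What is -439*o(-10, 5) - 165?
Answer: -165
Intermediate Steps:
o(m, A) = 0 (o(m, A) = -(A - A)/3 = -⅓*0 = 0)
-439*o(-10, 5) - 165 = -439*0 - 165 = 0 - 165 = -165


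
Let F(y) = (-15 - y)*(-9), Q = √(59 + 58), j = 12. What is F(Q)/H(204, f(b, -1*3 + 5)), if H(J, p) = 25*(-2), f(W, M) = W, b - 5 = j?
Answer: -27/10 - 27*√13/50 ≈ -4.6470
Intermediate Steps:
b = 17 (b = 5 + 12 = 17)
H(J, p) = -50
Q = 3*√13 (Q = √117 = 3*√13 ≈ 10.817)
F(y) = 135 + 9*y
F(Q)/H(204, f(b, -1*3 + 5)) = (135 + 9*(3*√13))/(-50) = (135 + 27*√13)*(-1/50) = -27/10 - 27*√13/50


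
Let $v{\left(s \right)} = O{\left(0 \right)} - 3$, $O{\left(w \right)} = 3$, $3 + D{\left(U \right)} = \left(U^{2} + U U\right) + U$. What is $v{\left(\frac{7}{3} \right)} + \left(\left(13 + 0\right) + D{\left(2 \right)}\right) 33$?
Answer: $660$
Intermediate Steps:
$D{\left(U \right)} = -3 + U + 2 U^{2}$ ($D{\left(U \right)} = -3 + \left(\left(U^{2} + U U\right) + U\right) = -3 + \left(\left(U^{2} + U^{2}\right) + U\right) = -3 + \left(2 U^{2} + U\right) = -3 + \left(U + 2 U^{2}\right) = -3 + U + 2 U^{2}$)
$v{\left(s \right)} = 0$ ($v{\left(s \right)} = 3 - 3 = 0$)
$v{\left(\frac{7}{3} \right)} + \left(\left(13 + 0\right) + D{\left(2 \right)}\right) 33 = 0 + \left(\left(13 + 0\right) + \left(-3 + 2 + 2 \cdot 2^{2}\right)\right) 33 = 0 + \left(13 + \left(-3 + 2 + 2 \cdot 4\right)\right) 33 = 0 + \left(13 + \left(-3 + 2 + 8\right)\right) 33 = 0 + \left(13 + 7\right) 33 = 0 + 20 \cdot 33 = 0 + 660 = 660$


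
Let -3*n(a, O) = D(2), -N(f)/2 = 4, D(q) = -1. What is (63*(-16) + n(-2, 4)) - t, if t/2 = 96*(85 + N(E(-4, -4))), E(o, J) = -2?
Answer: -47375/3 ≈ -15792.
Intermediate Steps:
N(f) = -8 (N(f) = -2*4 = -8)
n(a, O) = ⅓ (n(a, O) = -⅓*(-1) = ⅓)
t = 14784 (t = 2*(96*(85 - 8)) = 2*(96*77) = 2*7392 = 14784)
(63*(-16) + n(-2, 4)) - t = (63*(-16) + ⅓) - 1*14784 = (-1008 + ⅓) - 14784 = -3023/3 - 14784 = -47375/3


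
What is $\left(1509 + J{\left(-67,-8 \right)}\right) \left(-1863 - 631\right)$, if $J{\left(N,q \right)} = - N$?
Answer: $-3930544$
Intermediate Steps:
$\left(1509 + J{\left(-67,-8 \right)}\right) \left(-1863 - 631\right) = \left(1509 - -67\right) \left(-1863 - 631\right) = \left(1509 + 67\right) \left(-2494\right) = 1576 \left(-2494\right) = -3930544$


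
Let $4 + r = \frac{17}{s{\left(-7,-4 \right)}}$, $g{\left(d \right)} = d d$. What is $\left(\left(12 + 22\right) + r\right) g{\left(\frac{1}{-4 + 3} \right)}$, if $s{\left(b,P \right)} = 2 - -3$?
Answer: $\frac{167}{5} \approx 33.4$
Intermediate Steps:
$s{\left(b,P \right)} = 5$ ($s{\left(b,P \right)} = 2 + 3 = 5$)
$g{\left(d \right)} = d^{2}$
$r = - \frac{3}{5}$ ($r = -4 + \frac{17}{5} = - \frac{3}{5} \approx -0.6$)
$\left(\left(12 + 22\right) + r\right) g{\left(\frac{1}{-4 + 3} \right)} = \left(\left(12 + 22\right) - \frac{3}{5}\right) \left(\frac{1}{-4 + 3}\right)^{2} = \left(34 - \frac{3}{5}\right) \left(\frac{1}{-1}\right)^{2} = \frac{167 \left(-1\right)^{2}}{5} = \frac{167}{5} \cdot 1 = \frac{167}{5}$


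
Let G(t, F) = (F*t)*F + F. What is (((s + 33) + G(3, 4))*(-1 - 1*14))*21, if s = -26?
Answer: -18585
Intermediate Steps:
G(t, F) = F + t*F² (G(t, F) = t*F² + F = F + t*F²)
(((s + 33) + G(3, 4))*(-1 - 1*14))*21 = (((-26 + 33) + 4*(1 + 4*3))*(-1 - 1*14))*21 = ((7 + 4*(1 + 12))*(-1 - 14))*21 = ((7 + 4*13)*(-15))*21 = ((7 + 52)*(-15))*21 = (59*(-15))*21 = -885*21 = -18585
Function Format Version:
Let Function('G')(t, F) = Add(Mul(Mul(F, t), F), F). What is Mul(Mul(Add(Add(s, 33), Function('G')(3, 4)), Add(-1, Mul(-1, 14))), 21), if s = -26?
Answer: -18585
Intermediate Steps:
Function('G')(t, F) = Add(F, Mul(t, Pow(F, 2))) (Function('G')(t, F) = Add(Mul(t, Pow(F, 2)), F) = Add(F, Mul(t, Pow(F, 2))))
Mul(Mul(Add(Add(s, 33), Function('G')(3, 4)), Add(-1, Mul(-1, 14))), 21) = Mul(Mul(Add(Add(-26, 33), Mul(4, Add(1, Mul(4, 3)))), Add(-1, Mul(-1, 14))), 21) = Mul(Mul(Add(7, Mul(4, Add(1, 12))), Add(-1, -14)), 21) = Mul(Mul(Add(7, Mul(4, 13)), -15), 21) = Mul(Mul(Add(7, 52), -15), 21) = Mul(Mul(59, -15), 21) = Mul(-885, 21) = -18585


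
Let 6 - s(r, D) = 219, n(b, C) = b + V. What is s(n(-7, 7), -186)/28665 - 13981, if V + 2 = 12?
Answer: -133588526/9555 ≈ -13981.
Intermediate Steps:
V = 10 (V = -2 + 12 = 10)
n(b, C) = 10 + b (n(b, C) = b + 10 = 10 + b)
s(r, D) = -213 (s(r, D) = 6 - 1*219 = 6 - 219 = -213)
s(n(-7, 7), -186)/28665 - 13981 = -213/28665 - 13981 = -213*1/28665 - 13981 = -71/9555 - 13981 = -133588526/9555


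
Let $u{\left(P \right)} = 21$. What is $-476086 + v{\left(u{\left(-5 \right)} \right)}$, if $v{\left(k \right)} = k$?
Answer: $-476065$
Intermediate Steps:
$-476086 + v{\left(u{\left(-5 \right)} \right)} = -476086 + 21 = -476065$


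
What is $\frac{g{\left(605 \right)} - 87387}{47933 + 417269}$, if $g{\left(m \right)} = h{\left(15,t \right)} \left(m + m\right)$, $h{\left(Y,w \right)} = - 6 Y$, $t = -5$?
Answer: $- \frac{196287}{465202} \approx -0.42194$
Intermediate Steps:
$g{\left(m \right)} = - 180 m$ ($g{\left(m \right)} = \left(-6\right) 15 \left(m + m\right) = - 90 \cdot 2 m = - 180 m$)
$\frac{g{\left(605 \right)} - 87387}{47933 + 417269} = \frac{\left(-180\right) 605 - 87387}{47933 + 417269} = \frac{-108900 - 87387}{465202} = \left(-196287\right) \frac{1}{465202} = - \frac{196287}{465202}$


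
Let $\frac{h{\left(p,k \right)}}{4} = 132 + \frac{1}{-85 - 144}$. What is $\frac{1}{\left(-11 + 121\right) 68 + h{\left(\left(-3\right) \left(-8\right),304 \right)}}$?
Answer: $\frac{229}{1833828} \approx 0.00012488$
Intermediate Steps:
$h{\left(p,k \right)} = \frac{120908}{229}$ ($h{\left(p,k \right)} = 4 \left(132 + \frac{1}{-85 - 144}\right) = 4 \left(132 + \frac{1}{-229}\right) = 4 \left(132 - \frac{1}{229}\right) = 4 \cdot \frac{30227}{229} = \frac{120908}{229}$)
$\frac{1}{\left(-11 + 121\right) 68 + h{\left(\left(-3\right) \left(-8\right),304 \right)}} = \frac{1}{\left(-11 + 121\right) 68 + \frac{120908}{229}} = \frac{1}{110 \cdot 68 + \frac{120908}{229}} = \frac{1}{7480 + \frac{120908}{229}} = \frac{1}{\frac{1833828}{229}} = \frac{229}{1833828}$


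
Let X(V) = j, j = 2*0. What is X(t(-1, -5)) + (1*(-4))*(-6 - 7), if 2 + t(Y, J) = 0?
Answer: 52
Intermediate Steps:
t(Y, J) = -2 (t(Y, J) = -2 + 0 = -2)
j = 0
X(V) = 0
X(t(-1, -5)) + (1*(-4))*(-6 - 7) = 0 + (1*(-4))*(-6 - 7) = 0 - 4*(-13) = 0 + 52 = 52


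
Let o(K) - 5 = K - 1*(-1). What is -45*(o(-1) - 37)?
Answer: 1440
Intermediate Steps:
o(K) = 6 + K (o(K) = 5 + (K - 1*(-1)) = 5 + (K + 1) = 5 + (1 + K) = 6 + K)
-45*(o(-1) - 37) = -45*((6 - 1) - 37) = -45*(5 - 37) = -45*(-32) = 1440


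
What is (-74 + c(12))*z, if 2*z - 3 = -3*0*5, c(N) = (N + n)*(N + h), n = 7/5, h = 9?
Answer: 3111/10 ≈ 311.10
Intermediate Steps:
n = 7/5 (n = 7*(⅕) = 7/5 ≈ 1.4000)
c(N) = (9 + N)*(7/5 + N) (c(N) = (N + 7/5)*(N + 9) = (7/5 + N)*(9 + N) = (9 + N)*(7/5 + N))
z = 3/2 (z = 3/2 + (-3*0*5)/2 = 3/2 + (0*5)/2 = 3/2 + (½)*0 = 3/2 + 0 = 3/2 ≈ 1.5000)
(-74 + c(12))*z = (-74 + (63/5 + 12² + (52/5)*12))*(3/2) = (-74 + (63/5 + 144 + 624/5))*(3/2) = (-74 + 1407/5)*(3/2) = (1037/5)*(3/2) = 3111/10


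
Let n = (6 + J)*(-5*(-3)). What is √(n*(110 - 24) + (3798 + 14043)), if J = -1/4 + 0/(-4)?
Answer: 3*√11226/2 ≈ 158.93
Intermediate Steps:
J = -¼ (J = -1*¼ + 0*(-¼) = -¼ + 0 = -¼ ≈ -0.25000)
n = 345/4 (n = (6 - ¼)*(-5*(-3)) = (23/4)*15 = 345/4 ≈ 86.250)
√(n*(110 - 24) + (3798 + 14043)) = √(345*(110 - 24)/4 + (3798 + 14043)) = √((345/4)*86 + 17841) = √(14835/2 + 17841) = √(50517/2) = 3*√11226/2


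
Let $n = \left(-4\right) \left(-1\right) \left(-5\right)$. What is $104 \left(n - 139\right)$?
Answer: $-16536$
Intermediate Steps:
$n = -20$ ($n = 4 \left(-5\right) = -20$)
$104 \left(n - 139\right) = 104 \left(-20 - 139\right) = 104 \left(-159\right) = -16536$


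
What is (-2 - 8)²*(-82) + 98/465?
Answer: -3812902/465 ≈ -8199.8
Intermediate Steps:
(-2 - 8)²*(-82) + 98/465 = (-10)²*(-82) + 98*(1/465) = 100*(-82) + 98/465 = -8200 + 98/465 = -3812902/465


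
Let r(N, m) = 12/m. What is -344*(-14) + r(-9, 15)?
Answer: 24084/5 ≈ 4816.8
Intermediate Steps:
-344*(-14) + r(-9, 15) = -344*(-14) + 12/15 = 4816 + 12*(1/15) = 4816 + 4/5 = 24084/5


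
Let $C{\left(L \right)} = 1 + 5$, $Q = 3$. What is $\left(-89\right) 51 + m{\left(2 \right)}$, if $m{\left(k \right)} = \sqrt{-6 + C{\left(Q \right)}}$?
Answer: $-4539$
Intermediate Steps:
$C{\left(L \right)} = 6$
$m{\left(k \right)} = 0$ ($m{\left(k \right)} = \sqrt{-6 + 6} = \sqrt{0} = 0$)
$\left(-89\right) 51 + m{\left(2 \right)} = \left(-89\right) 51 + 0 = -4539 + 0 = -4539$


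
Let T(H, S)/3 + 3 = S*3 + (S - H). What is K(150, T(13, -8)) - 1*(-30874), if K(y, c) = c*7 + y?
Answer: 30016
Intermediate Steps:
T(H, S) = -9 - 3*H + 12*S (T(H, S) = -9 + 3*(S*3 + (S - H)) = -9 + 3*(3*S + (S - H)) = -9 + 3*(-H + 4*S) = -9 + (-3*H + 12*S) = -9 - 3*H + 12*S)
K(y, c) = y + 7*c (K(y, c) = 7*c + y = y + 7*c)
K(150, T(13, -8)) - 1*(-30874) = (150 + 7*(-9 - 3*13 + 12*(-8))) - 1*(-30874) = (150 + 7*(-9 - 39 - 96)) + 30874 = (150 + 7*(-144)) + 30874 = (150 - 1008) + 30874 = -858 + 30874 = 30016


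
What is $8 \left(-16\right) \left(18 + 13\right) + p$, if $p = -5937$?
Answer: $-9905$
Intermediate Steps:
$8 \left(-16\right) \left(18 + 13\right) + p = 8 \left(-16\right) \left(18 + 13\right) - 5937 = \left(-128\right) 31 - 5937 = -3968 - 5937 = -9905$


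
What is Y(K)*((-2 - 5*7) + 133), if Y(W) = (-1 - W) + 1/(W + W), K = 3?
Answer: -368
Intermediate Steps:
Y(W) = -1 + 1/(2*W) - W (Y(W) = (-1 - W) + 1/(2*W) = -1 + 1/(2*W) - W)
Y(K)*((-2 - 5*7) + 133) = (-1 + (½)/3 - 1*3)*((-2 - 5*7) + 133) = (-1 + (½)*(⅓) - 3)*((-2 - 35) + 133) = (-1 + ⅙ - 3)*(-37 + 133) = -23/6*96 = -368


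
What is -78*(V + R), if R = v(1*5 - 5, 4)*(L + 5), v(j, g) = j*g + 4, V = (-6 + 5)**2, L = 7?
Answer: -3822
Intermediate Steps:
V = 1 (V = (-1)**2 = 1)
v(j, g) = 4 + g*j (v(j, g) = g*j + 4 = 4 + g*j)
R = 48 (R = (4 + 4*(1*5 - 5))*(7 + 5) = (4 + 4*(5 - 5))*12 = (4 + 4*0)*12 = (4 + 0)*12 = 4*12 = 48)
-78*(V + R) = -78*(1 + 48) = -78*49 = -3822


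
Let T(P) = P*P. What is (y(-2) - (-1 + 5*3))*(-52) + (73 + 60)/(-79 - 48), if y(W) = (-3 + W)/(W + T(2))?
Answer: 108833/127 ≈ 856.95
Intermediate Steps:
T(P) = P²
y(W) = (-3 + W)/(4 + W) (y(W) = (-3 + W)/(W + 2²) = (-3 + W)/(W + 4) = (-3 + W)/(4 + W))
(y(-2) - (-1 + 5*3))*(-52) + (73 + 60)/(-79 - 48) = ((-3 - 2)/(4 - 2) - (-1 + 5*3))*(-52) + (73 + 60)/(-79 - 48) = (-5/2 - (-1 + 15))*(-52) + 133/(-127) = ((½)*(-5) - 1*14)*(-52) + 133*(-1/127) = (-5/2 - 14)*(-52) - 133/127 = -33/2*(-52) - 133/127 = 858 - 133/127 = 108833/127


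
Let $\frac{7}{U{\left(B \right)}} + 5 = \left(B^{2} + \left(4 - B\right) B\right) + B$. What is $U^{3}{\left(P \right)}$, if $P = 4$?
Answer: $\frac{343}{3375} \approx 0.10163$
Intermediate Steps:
$U{\left(B \right)} = \frac{7}{-5 + B + B^{2} + B \left(4 - B\right)}$ ($U{\left(B \right)} = \frac{7}{-5 + \left(\left(B^{2} + \left(4 - B\right) B\right) + B\right)} = \frac{7}{-5 + \left(\left(B^{2} + B \left(4 - B\right)\right) + B\right)} = \frac{7}{-5 + \left(B + B^{2} + B \left(4 - B\right)\right)} = \frac{7}{-5 + B + B^{2} + B \left(4 - B\right)}$)
$U^{3}{\left(P \right)} = \left(\frac{7}{5 \left(-1 + 4\right)}\right)^{3} = \left(\frac{7}{5 \cdot 3}\right)^{3} = \left(\frac{7}{5} \cdot \frac{1}{3}\right)^{3} = \left(\frac{7}{15}\right)^{3} = \frac{343}{3375}$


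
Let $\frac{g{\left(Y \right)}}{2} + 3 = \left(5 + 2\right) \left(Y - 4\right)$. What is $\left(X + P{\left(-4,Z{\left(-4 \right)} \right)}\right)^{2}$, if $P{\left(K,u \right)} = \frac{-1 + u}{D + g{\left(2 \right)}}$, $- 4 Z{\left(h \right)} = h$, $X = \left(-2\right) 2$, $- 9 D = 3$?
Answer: $16$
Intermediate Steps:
$D = - \frac{1}{3}$ ($D = \left(- \frac{1}{9}\right) 3 = - \frac{1}{3} \approx -0.33333$)
$X = -4$
$Z{\left(h \right)} = - \frac{h}{4}$
$g{\left(Y \right)} = -62 + 14 Y$ ($g{\left(Y \right)} = -6 + 2 \left(5 + 2\right) \left(Y - 4\right) = -6 + 2 \cdot 7 \left(-4 + Y\right) = -6 + 2 \left(-28 + 7 Y\right) = -6 + \left(-56 + 14 Y\right) = -62 + 14 Y$)
$P{\left(K,u \right)} = \frac{3}{103} - \frac{3 u}{103}$ ($P{\left(K,u \right)} = \frac{-1 + u}{- \frac{1}{3} + \left(-62 + 14 \cdot 2\right)} = \frac{-1 + u}{- \frac{1}{3} + \left(-62 + 28\right)} = \frac{-1 + u}{- \frac{1}{3} - 34} = \frac{-1 + u}{- \frac{103}{3}} = \left(-1 + u\right) \left(- \frac{3}{103}\right) = \frac{3}{103} - \frac{3 u}{103}$)
$\left(X + P{\left(-4,Z{\left(-4 \right)} \right)}\right)^{2} = \left(-4 + \left(\frac{3}{103} - \frac{3 \left(\left(- \frac{1}{4}\right) \left(-4\right)\right)}{103}\right)\right)^{2} = \left(-4 + \left(\frac{3}{103} - \frac{3}{103}\right)\right)^{2} = \left(-4 + 0\right)^{2} = \left(-4\right)^{2} = 16$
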